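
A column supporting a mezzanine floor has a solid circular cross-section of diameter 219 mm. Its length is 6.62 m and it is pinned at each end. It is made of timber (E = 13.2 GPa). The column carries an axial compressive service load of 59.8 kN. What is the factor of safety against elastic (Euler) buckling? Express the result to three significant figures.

n ≈ 5.61

I = πd⁴/64 = π×219⁴/64 = 1.129×10^8 mm⁴
I = 1.129×10^8 mm⁴ = 1.129×10^-4 m⁴
Effective length L_e = K·L = 1 × 6.62 = 6.620 m
P_cr = π²EI / L_e² = π² × 13.2×10⁹ × 1.129×10^-4 / 6.620² = 3.357×10^5 N
Factor of safety n = P_cr / P = 335.66 / 59.8 = 5.61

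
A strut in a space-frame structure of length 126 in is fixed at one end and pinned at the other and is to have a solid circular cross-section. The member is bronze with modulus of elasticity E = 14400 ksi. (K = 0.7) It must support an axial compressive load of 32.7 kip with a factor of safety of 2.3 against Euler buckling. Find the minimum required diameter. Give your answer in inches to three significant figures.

d ≈ 3.03 in

Required P_cr = n·P = 2.3 × 32.7 = 75.21 kip
L_e = K·L = 0.7 × 126 = 88.20 in
Required I = P_cr·L_e²/(π²E) = 7.521×10^4 × 88.20² / (π² × 1.44×10^7) = 4.117 in⁴
Solid circle: I = πd⁴/64  ⇒  d = (64I/π)^(1/4) = (64×4.117/π)^(1/4) = 3.03 in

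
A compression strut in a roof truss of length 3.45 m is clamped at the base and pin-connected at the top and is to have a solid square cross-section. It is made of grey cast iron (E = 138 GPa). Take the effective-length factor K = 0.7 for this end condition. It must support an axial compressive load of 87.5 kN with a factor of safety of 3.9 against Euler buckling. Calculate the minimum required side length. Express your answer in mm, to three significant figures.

a ≈ 64.7 mm

Required P_cr = n·P = 3.9 × 87.5 = 341.2 kN
L_e = K·L = 0.7 × 3.45 = 2.415 m
Required I = P_cr·L_e²/(π²E) = 3.413×10^5 × 2.415² / (π² × 1.38×10^11) = 1.461×10^-6 m⁴
I_req = 1.461×10^6 mm⁴
Solid square: I = a⁴/12  ⇒  a = (12I)^(1/4) = (12×1.461×10^6)^(1/4) = 64.7 mm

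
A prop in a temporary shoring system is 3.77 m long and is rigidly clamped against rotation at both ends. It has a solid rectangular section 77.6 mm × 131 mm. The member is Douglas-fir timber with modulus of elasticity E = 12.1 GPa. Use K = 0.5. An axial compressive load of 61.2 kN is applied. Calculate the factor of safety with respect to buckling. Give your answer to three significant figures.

n ≈ 2.80

Buckling occurs about the weak axis: I_min = h·b³/12 with b = 77.6 mm (the shorter side).
I_min = 131×77.6³/12 = 5.101×10^6 mm⁴
I = 5.101×10^6 mm⁴ = 5.101×10^-6 m⁴
Effective length L_e = K·L = 0.5 × 3.77 = 1.885 m
P_cr = π²EI / L_e² = π² × 12.1×10⁹ × 5.101×10^-6 / 1.885² = 1.715×10^5 N
Factor of safety n = P_cr / P = 171.45 / 61.2 = 2.80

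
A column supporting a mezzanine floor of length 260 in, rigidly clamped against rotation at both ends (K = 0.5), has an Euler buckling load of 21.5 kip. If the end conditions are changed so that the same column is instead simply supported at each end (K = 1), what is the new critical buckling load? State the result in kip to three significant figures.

P_cr ∝ 1/K², so P_cr,new = P_cr,old × (K_old/K_new)² = 21.5 × (0.5/1)²
= 21.5 × 0.2500 = 5.38 kip

P_cr ≈ 5.38 kip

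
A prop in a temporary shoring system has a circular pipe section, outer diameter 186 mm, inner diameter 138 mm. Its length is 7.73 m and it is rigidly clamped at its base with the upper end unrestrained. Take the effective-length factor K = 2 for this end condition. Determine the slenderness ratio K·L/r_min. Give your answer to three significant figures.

λ ≈ 267

d_o = 186 mm, d_i = 138 mm
I = π(d_o⁴ − d_i⁴)/64 = π(186⁴ − 138.0⁴)/64 = 4.095×10^7 mm⁴
A = 1.221×10^4 mm²;  r_min = √(I/A) = √(4.095×10^7/1.221×10^4) = 57.90 mm
L_e = K·L = 2 × 7.73 m = 15.46 m = 15460 mm
λ = L_e / r_min = 15460 / 57.90 = 267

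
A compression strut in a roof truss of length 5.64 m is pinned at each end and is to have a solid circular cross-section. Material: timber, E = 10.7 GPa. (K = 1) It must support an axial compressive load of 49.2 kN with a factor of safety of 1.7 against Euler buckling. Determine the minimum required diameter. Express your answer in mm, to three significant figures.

d ≈ 151 mm

Required P_cr = n·P = 1.7 × 49.2 = 83.64 kN
L_e = K·L = 1 × 5.64 = 5.640 m
Required I = P_cr·L_e²/(π²E) = 8.364×10^4 × 5.640² / (π² × 1.07×10^10) = 2.519×10^-5 m⁴
I_req = 2.519×10^7 mm⁴
Solid circle: I = πd⁴/64  ⇒  d = (64I/π)^(1/4) = (64×2.519×10^7/π)^(1/4) = 151 mm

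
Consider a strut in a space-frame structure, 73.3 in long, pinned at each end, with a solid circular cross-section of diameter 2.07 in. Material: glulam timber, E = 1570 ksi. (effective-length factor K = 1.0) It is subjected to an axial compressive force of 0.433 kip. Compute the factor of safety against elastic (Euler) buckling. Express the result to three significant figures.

I = πd⁴/64 = π×2.07⁴/64 = 0.9013 in⁴
Effective length L_e = K·L = 1 × 73.3 = 73.30 in
P_cr = π²EI / L_e² = π² × 1570×10³ × 0.9013 / 73.30² = 2.599×10^3 lb
Factor of safety n = P_cr / P = 2.5992 / 0.433 = 6.00

n ≈ 6.00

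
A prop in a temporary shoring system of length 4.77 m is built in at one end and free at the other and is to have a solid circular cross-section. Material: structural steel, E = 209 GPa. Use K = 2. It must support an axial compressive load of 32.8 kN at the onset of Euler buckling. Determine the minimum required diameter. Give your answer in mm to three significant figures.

d ≈ 73.7 mm

L_e = K·L = 2 × 4.77 = 9.540 m
Required I = P_cr·L_e²/(π²E) = 3.280×10^4 × 9.540² / (π² × 2.09×10^11) = 1.447×10^-6 m⁴
I_req = 1.447×10^6 mm⁴
Solid circle: I = πd⁴/64  ⇒  d = (64I/π)^(1/4) = (64×1.447×10^6/π)^(1/4) = 73.7 mm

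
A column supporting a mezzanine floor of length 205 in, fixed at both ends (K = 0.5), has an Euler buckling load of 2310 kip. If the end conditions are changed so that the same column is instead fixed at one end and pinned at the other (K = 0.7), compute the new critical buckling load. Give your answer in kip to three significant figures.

P_cr ≈ 1180 kip

P_cr ∝ 1/K², so P_cr,new = P_cr,old × (K_old/K_new)² = 2310 × (0.5/0.7)²
= 2310 × 0.5102 = 1180 kip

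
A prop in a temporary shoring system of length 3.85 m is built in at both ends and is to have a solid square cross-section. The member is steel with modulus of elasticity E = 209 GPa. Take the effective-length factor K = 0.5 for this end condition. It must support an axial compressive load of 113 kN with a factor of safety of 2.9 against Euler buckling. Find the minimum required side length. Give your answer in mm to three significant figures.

a ≈ 51.6 mm

Required P_cr = n·P = 2.9 × 113 = 327.7 kN
L_e = K·L = 0.5 × 3.85 = 1.925 m
Required I = P_cr·L_e²/(π²E) = 3.277×10^5 × 1.925² / (π² × 2.09×10^11) = 5.887×10^-7 m⁴
I_req = 5.887×10^5 mm⁴
Solid square: I = a⁴/12  ⇒  a = (12I)^(1/4) = (12×5.887×10^5)^(1/4) = 51.6 mm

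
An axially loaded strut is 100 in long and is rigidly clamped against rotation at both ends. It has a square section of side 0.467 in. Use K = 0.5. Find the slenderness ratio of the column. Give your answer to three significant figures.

λ ≈ 371

I = a⁴/12 = 0.467⁴/12 = 3.964×10^-3 in⁴
A = 0.2181 in²;  r_min = √(I/A) = √(3.964×10^-3/0.2181) = 0.1348 in
L_e = K·L = 0.5 × 100 = 50.00 in
λ = L_e / r_min = 50.000 / 0.1348 = 371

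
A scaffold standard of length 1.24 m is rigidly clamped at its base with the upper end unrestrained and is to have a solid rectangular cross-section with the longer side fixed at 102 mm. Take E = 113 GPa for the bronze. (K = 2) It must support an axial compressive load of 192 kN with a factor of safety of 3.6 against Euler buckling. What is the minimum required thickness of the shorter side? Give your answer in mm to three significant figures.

Required P_cr = n·P = 3.6 × 192 = 691.2 kN
L_e = K·L = 2 × 1.24 = 2.480 m
Required I = P_cr·L_e²/(π²E) = 6.912×10^5 × 2.480² / (π² × 1.13×10^11) = 3.812×10^-6 m⁴
I_req = 3.812×10^6 mm⁴
Rectangle, weak axis: I_min = h·b³/12 with h = 102 mm fixed  ⇒  b = (12I/h)^(1/3) = 76.5 mm

b ≈ 76.5 mm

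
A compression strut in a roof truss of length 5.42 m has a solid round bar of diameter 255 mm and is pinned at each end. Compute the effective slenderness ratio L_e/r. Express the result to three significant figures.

For a solid circle r = d/4 = 255/4 = 63.75 mm
L_e = K·L = 1 × 5.42 m = 5.420 m = 5420.0 mm
λ = L_e / r_min = 5420.0 / 63.75 = 85.0

λ ≈ 85.0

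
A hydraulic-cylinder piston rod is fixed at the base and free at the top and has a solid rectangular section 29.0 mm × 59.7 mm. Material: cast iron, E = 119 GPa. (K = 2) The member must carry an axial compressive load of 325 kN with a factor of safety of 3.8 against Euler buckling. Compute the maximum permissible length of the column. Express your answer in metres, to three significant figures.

L_max ≈ 0.170 m

Buckling occurs about the weak axis: I_min = h·b³/12 with b = 29.0 mm (the shorter side).
I_min = 59.7×29.0³/12 = 1.213×10^5 mm⁴
I = 1.213×10^-7 m⁴
Required critical load P_cr = n·P = 3.8 × 325 = 1235 kN = 1.235×10^6 N
From P_cr = π²EI/(K·L)²:  L = (1/K)·√(π²EI/P_cr) = (1/2)·√(π²×1.19×10^11×1.213×10^-7/1.235×10^6)
L = 0.170 m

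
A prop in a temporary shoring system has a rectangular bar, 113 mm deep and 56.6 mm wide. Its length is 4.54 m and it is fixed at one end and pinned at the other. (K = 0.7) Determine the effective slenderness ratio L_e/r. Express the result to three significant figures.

λ ≈ 195

For a rectangle r_min = b/√12 = 56.6/√12 = 16.34 mm
L_e = K·L = 0.7 × 4.54 m = 3.178 m = 3178.0 mm
λ = L_e / r_min = 3178.0 / 16.34 = 195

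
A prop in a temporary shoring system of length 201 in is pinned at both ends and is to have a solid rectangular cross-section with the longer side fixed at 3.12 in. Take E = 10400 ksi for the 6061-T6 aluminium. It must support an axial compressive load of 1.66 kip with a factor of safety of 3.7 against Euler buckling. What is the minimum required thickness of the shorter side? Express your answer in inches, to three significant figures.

Required P_cr = n·P = 3.7 × 1.66 = 6.142 kip
L_e = K·L = 1 × 201 = 201.0 in
Required I = P_cr·L_e²/(π²E) = 6.142×10^3 × 201.0² / (π² × 1.04×10^7) = 2.418 in⁴
Rectangle, weak axis: I_min = h·b³/12 with h = 3.12 in fixed  ⇒  b = (12I/h)^(1/3) = 2.10 in

b ≈ 2.10 in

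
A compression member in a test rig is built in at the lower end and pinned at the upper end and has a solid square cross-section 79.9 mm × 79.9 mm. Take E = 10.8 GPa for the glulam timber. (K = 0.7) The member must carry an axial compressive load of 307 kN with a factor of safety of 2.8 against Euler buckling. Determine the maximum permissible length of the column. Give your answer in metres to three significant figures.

L_max ≈ 0.927 m

I = a⁴/12 = 79.9⁴/12 = 3.396×10^6 mm⁴
I = 3.396×10^-6 m⁴
Required critical load P_cr = n·P = 2.8 × 307 = 859.6 kN = 8.596×10^5 N
From P_cr = π²EI/(K·L)²:  L = (1/K)·√(π²EI/P_cr) = (1/0.7)·√(π²×1.08×10^10×3.396×10^-6/8.596×10^5)
L = 0.927 m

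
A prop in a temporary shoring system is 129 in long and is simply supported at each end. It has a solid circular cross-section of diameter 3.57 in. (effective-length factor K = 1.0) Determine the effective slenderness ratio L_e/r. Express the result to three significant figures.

λ ≈ 145

For a solid circle r = d/4 = 3.57/4 = 0.8925 in
L_e = K·L = 1 × 129 = 129.0 in
λ = L_e / r_min = 129.00 / 0.8925 = 145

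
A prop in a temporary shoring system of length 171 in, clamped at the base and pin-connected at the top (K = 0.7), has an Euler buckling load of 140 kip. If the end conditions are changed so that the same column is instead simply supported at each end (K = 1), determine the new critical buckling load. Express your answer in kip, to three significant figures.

P_cr ∝ 1/K², so P_cr,new = P_cr,old × (K_old/K_new)² = 140 × (0.7/1)²
= 140 × 0.4900 = 68.6 kip

P_cr ≈ 68.6 kip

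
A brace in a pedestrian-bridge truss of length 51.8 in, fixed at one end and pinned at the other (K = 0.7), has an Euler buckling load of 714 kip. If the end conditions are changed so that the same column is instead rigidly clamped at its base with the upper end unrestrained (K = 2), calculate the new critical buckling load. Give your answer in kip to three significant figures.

P_cr ∝ 1/K², so P_cr,new = P_cr,old × (K_old/K_new)² = 714 × (0.7/2)²
= 714 × 0.1225 = 87.5 kip

P_cr ≈ 87.5 kip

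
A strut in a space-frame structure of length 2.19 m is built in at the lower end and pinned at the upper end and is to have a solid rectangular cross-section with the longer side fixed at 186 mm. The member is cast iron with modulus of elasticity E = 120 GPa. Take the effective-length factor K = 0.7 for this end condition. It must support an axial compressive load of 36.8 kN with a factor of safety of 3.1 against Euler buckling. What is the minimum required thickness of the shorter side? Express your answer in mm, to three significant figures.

b ≈ 24.4 mm

Required P_cr = n·P = 3.1 × 36.8 = 114.1 kN
L_e = K·L = 0.7 × 2.19 = 1.533 m
Required I = P_cr·L_e²/(π²E) = 1.141×10^5 × 1.533² / (π² × 1.20×10^11) = 2.264×10^-7 m⁴
I_req = 2.264×10^5 mm⁴
Rectangle, weak axis: I_min = h·b³/12 with h = 186 mm fixed  ⇒  b = (12I/h)^(1/3) = 24.4 mm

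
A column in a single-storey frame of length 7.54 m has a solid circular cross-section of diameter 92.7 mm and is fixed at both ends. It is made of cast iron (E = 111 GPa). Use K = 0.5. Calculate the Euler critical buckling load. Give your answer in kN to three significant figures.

P_cr ≈ 279 kN

I = πd⁴/64 = π×92.7⁴/64 = 3.625×10^6 mm⁴
I = 3.625×10^6 mm⁴ = 3.625×10^-6 m⁴
Effective length L_e = K·L = 0.5 × 7.54 = 3.770 m
P_cr = π²EI / L_e² = π² × 111×10⁹ × 3.625×10^-6 / 3.770² = 2.794×10^5 N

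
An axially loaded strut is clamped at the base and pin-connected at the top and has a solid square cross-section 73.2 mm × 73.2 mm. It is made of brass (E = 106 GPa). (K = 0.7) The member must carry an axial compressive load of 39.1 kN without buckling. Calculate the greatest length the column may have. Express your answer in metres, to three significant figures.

I = a⁴/12 = 73.2⁴/12 = 2.393×10^6 mm⁴
I = 2.393×10^-6 m⁴
At the buckling limit P_cr = P = 3.910×10^4 N
From P_cr = π²EI/(K·L)²:  L = (1/K)·√(π²EI/P_cr) = (1/0.7)·√(π²×1.06×10^11×2.393×10^-6/3.910×10^4)
L = 11.4 m

L_max ≈ 11.4 m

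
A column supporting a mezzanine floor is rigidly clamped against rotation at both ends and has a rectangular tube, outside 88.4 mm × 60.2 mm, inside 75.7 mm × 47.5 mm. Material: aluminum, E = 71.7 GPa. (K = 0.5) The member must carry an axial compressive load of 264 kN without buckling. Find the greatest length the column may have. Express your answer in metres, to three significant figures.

L_max ≈ 3.16 m

Weak-axis I_min = (h_o·b_o³ − h_i·b_i³)/12 with b_o = 60.2, b_i = 47.50 mm (shorter outer/inner sides).
I_min = (88.4×60.2³ − 75.70×47.50³)/12 = 9.311×10^5 mm⁴
I = 9.311×10^-7 m⁴
At the buckling limit P_cr = P = 2.640×10^5 N
From P_cr = π²EI/(K·L)²:  L = (1/K)·√(π²EI/P_cr) = (1/0.5)·√(π²×7.17×10^10×9.311×10^-7/2.640×10^5)
L = 3.16 m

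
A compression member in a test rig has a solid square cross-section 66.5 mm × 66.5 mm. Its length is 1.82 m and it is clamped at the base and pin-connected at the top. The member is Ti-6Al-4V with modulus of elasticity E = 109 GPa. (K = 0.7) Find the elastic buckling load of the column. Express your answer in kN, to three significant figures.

I = a⁴/12 = 66.5⁴/12 = 1.630×10^6 mm⁴
I = 1.630×10^6 mm⁴ = 1.630×10^-6 m⁴
Effective length L_e = K·L = 0.7 × 1.82 = 1.274 m
P_cr = π²EI / L_e² = π² × 109×10⁹ × 1.630×10^-6 / 1.274² = 1.080×10^6 N

P_cr ≈ 1080 kN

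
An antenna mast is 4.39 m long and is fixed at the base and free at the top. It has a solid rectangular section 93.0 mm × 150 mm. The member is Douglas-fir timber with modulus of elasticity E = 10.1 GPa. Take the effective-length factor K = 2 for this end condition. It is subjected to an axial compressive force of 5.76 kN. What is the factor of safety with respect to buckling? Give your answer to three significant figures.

n ≈ 2.26

Buckling occurs about the weak axis: I_min = h·b³/12 with b = 93.0 mm (the shorter side).
I_min = 150×93.0³/12 = 1.005×10^7 mm⁴
I = 1.005×10^7 mm⁴ = 1.005×10^-5 m⁴
Effective length L_e = K·L = 2 × 4.39 = 8.780 m
P_cr = π²EI / L_e² = π² × 10.1×10⁹ × 1.005×10^-5 / 8.780² = 1.300×10^4 N
Factor of safety n = P_cr / P = 13.001 / 5.76 = 2.26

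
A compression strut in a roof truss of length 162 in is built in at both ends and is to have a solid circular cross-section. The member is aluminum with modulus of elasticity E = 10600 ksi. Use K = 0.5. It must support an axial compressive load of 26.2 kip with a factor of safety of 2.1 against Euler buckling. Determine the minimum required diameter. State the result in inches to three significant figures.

d ≈ 2.90 in

Required P_cr = n·P = 2.1 × 26.2 = 55.02 kip
L_e = K·L = 0.5 × 162 = 81.00 in
Required I = P_cr·L_e²/(π²E) = 5.502×10^4 × 81.00² / (π² × 1.06×10^7) = 3.451 in⁴
Solid circle: I = πd⁴/64  ⇒  d = (64I/π)^(1/4) = (64×3.451/π)^(1/4) = 2.90 in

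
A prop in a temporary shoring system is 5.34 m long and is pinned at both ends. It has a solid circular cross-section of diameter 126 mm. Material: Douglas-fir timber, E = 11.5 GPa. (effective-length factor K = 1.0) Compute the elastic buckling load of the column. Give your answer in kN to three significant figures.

P_cr ≈ 49.2 kN

I = πd⁴/64 = π×126⁴/64 = 1.237×10^7 mm⁴
I = 1.237×10^7 mm⁴ = 1.237×10^-5 m⁴
Effective length L_e = K·L = 1 × 5.34 = 5.340 m
P_cr = π²EI / L_e² = π² × 11.5×10⁹ × 1.237×10^-5 / 5.340² = 4.925×10^4 N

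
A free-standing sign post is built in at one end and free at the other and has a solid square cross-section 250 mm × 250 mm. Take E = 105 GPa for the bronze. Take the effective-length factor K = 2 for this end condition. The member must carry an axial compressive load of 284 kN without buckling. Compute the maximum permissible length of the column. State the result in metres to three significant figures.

L_max ≈ 17.2 m

I = a⁴/12 = 250⁴/12 = 3.255×10^8 mm⁴
I = 3.255×10^-4 m⁴
At the buckling limit P_cr = P = 2.840×10^5 N
From P_cr = π²EI/(K·L)²:  L = (1/K)·√(π²EI/P_cr) = (1/2)·√(π²×1.05×10^11×3.255×10^-4/2.840×10^5)
L = 17.2 m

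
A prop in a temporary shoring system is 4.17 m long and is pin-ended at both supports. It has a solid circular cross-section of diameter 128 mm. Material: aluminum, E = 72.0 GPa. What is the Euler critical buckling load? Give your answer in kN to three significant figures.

I = πd⁴/64 = π×128⁴/64 = 1.318×10^7 mm⁴
I = 1.318×10^7 mm⁴ = 1.318×10^-5 m⁴
Effective length L_e = K·L = 1 × 4.17 = 4.170 m
P_cr = π²EI / L_e² = π² × 72.0×10⁹ × 1.318×10^-5 / 4.170² = 5.385×10^5 N

P_cr ≈ 538 kN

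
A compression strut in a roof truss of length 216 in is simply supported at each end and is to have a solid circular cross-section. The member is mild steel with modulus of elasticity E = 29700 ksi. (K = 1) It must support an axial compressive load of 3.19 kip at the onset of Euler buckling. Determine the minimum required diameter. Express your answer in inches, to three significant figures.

d ≈ 1.79 in

L_e = K·L = 1 × 216 = 216.0 in
Required I = P_cr·L_e²/(π²E) = 3.190×10^3 × 216.0² / (π² × 2.97×10^7) = 0.5077 in⁴
Solid circle: I = πd⁴/64  ⇒  d = (64I/π)^(1/4) = (64×0.5077/π)^(1/4) = 1.79 in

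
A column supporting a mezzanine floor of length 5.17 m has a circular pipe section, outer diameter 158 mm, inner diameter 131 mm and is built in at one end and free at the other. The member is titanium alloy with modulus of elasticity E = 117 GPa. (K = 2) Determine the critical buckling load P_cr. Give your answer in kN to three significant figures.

P_cr ≈ 174 kN

d_o = 158 mm, d_i = 131 mm
I = π(d_o⁴ − d_i⁴)/64 = π(158⁴ − 131.0⁴)/64 = 1.614×10^7 mm⁴
I = 1.614×10^7 mm⁴ = 1.614×10^-5 m⁴
Effective length L_e = K·L = 2 × 5.17 = 10.34 m
P_cr = π²EI / L_e² = π² × 117×10⁹ × 1.614×10^-5 / 10.34² = 1.743×10^5 N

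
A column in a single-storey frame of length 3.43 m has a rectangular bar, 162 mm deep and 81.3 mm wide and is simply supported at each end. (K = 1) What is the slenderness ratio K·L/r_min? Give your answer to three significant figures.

λ ≈ 146

For a rectangle r_min = b/√12 = 81.3/√12 = 23.47 mm
L_e = K·L = 1 × 3.43 m = 3.430 m = 3430.0 mm
λ = L_e / r_min = 3430.0 / 23.47 = 146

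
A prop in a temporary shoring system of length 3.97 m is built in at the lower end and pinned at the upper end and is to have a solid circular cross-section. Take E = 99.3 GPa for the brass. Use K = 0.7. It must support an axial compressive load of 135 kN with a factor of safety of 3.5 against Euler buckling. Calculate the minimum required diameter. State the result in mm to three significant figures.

d ≈ 93.3 mm

Required P_cr = n·P = 3.5 × 135 = 472.5 kN
L_e = K·L = 0.7 × 3.97 = 2.779 m
Required I = P_cr·L_e²/(π²E) = 4.725×10^5 × 2.779² / (π² × 9.93×10^10) = 3.723×10^-6 m⁴
I_req = 3.723×10^6 mm⁴
Solid circle: I = πd⁴/64  ⇒  d = (64I/π)^(1/4) = (64×3.723×10^6/π)^(1/4) = 93.3 mm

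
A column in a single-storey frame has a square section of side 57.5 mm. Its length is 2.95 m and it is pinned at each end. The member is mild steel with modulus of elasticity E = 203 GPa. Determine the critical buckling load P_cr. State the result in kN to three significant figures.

I = a⁴/12 = 57.5⁴/12 = 9.109×10^5 mm⁴
I = 9.109×10^5 mm⁴ = 9.109×10^-7 m⁴
Effective length L_e = K·L = 1 × 2.95 = 2.950 m
P_cr = π²EI / L_e² = π² × 203×10⁹ × 9.109×10^-7 / 2.950² = 2.097×10^5 N

P_cr ≈ 210 kN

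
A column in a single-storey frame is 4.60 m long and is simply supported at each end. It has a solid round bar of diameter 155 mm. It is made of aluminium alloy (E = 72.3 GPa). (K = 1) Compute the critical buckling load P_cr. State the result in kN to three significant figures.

P_cr ≈ 955 kN

I = πd⁴/64 = π×155⁴/64 = 2.833×10^7 mm⁴
I = 2.833×10^7 mm⁴ = 2.833×10^-5 m⁴
Effective length L_e = K·L = 1 × 4.60 = 4.600 m
P_cr = π²EI / L_e² = π² × 72.3×10⁹ × 2.833×10^-5 / 4.600² = 9.555×10^5 N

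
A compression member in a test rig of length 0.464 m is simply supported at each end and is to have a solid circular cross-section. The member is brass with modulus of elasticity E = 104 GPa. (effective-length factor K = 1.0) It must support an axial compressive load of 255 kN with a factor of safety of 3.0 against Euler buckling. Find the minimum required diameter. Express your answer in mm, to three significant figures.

Required P_cr = n·P = 3.0 × 255 = 765.0 kN
L_e = K·L = 1 × 0.464 = 0.4640 m
Required I = P_cr·L_e²/(π²E) = 7.650×10^5 × 0.4640² / (π² × 1.04×10^11) = 1.605×10^-7 m⁴
I_req = 1.605×10^5 mm⁴
Solid circle: I = πd⁴/64  ⇒  d = (64I/π)^(1/4) = (64×1.605×10^5/π)^(1/4) = 42.5 mm

d ≈ 42.5 mm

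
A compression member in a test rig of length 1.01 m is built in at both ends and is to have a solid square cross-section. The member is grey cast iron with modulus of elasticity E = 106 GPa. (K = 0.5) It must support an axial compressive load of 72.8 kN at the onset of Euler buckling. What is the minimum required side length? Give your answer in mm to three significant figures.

L_e = K·L = 0.5 × 1.01 = 0.5050 m
Required I = P_cr·L_e²/(π²E) = 7.280×10^4 × 0.5050² / (π² × 1.06×10^11) = 1.775×10^-8 m⁴
I_req = 1.775×10^4 mm⁴
Solid square: I = a⁴/12  ⇒  a = (12I)^(1/4) = (12×1.775×10^4)^(1/4) = 21.5 mm

a ≈ 21.5 mm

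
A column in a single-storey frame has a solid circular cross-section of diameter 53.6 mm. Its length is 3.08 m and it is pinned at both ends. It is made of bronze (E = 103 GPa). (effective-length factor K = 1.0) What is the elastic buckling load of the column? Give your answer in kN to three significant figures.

P_cr ≈ 43.4 kN

I = πd⁴/64 = π×53.6⁴/64 = 4.052×10^5 mm⁴
I = 4.052×10^5 mm⁴ = 4.052×10^-7 m⁴
Effective length L_e = K·L = 1 × 3.08 = 3.080 m
P_cr = π²EI / L_e² = π² × 103×10⁹ × 4.052×10^-7 / 3.080² = 4.342×10^4 N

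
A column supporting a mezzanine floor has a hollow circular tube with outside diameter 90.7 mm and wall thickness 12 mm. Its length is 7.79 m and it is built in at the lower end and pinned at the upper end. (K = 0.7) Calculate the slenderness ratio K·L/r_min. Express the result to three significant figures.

Inner diameter d_i = 90.7 − 2×12 = 66.70 mm
I = π(d_o⁴ − d_i⁴)/64 = π(90.7⁴ − 66.70⁴)/64 = 2.350×10^6 mm⁴
A = 2.967×10^3 mm²;  r_min = √(I/A) = √(2.350×10^6/2.967×10^3) = 28.15 mm
L_e = K·L = 0.7 × 7.79 m = 5.453 m = 5453.0 mm
λ = L_e / r_min = 5453.0 / 28.15 = 194

λ ≈ 194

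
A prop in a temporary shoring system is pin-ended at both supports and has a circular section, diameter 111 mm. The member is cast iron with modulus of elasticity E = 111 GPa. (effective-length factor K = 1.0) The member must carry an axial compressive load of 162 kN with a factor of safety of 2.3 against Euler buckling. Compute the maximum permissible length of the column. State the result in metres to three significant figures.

L_max ≈ 4.68 m

I = πd⁴/64 = π×111⁴/64 = 7.452×10^6 mm⁴
I = 7.452×10^-6 m⁴
Required critical load P_cr = n·P = 2.3 × 162 = 372.6 kN = 3.726×10^5 N
From P_cr = π²EI/(K·L)²:  L = (1/K)·√(π²EI/P_cr) = (1/1)·√(π²×1.11×10^11×7.452×10^-6/3.726×10^5)
L = 4.68 m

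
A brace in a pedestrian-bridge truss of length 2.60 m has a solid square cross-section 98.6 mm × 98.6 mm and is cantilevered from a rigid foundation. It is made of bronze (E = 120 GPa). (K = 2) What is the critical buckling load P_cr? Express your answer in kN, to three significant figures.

P_cr ≈ 345 kN

I = a⁴/12 = 98.6⁴/12 = 7.876×10^6 mm⁴
I = 7.876×10^6 mm⁴ = 7.876×10^-6 m⁴
Effective length L_e = K·L = 2 × 2.60 = 5.200 m
P_cr = π²EI / L_e² = π² × 120×10⁹ × 7.876×10^-6 / 5.200² = 3.450×10^5 N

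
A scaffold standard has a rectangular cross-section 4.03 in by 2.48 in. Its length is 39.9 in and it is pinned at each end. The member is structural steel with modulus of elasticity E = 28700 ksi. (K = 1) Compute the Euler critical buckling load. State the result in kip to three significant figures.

P_cr ≈ 911 kip

Buckling occurs about the weak axis: I_min = h·b³/12 with b = 2.48 in (the shorter side).
I_min = 4.03×2.48³/12 = 5.122 in⁴
Effective length L_e = K·L = 1 × 39.9 = 39.90 in
P_cr = π²EI / L_e² = π² × 28700×10³ × 5.122 / 39.90² = 9.114×10^5 lb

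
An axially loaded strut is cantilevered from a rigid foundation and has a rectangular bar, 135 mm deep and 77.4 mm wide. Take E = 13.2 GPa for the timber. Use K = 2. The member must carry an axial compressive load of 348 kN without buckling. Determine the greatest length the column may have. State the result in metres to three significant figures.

Buckling occurs about the weak axis: I_min = h·b³/12 with b = 77.4 mm (the shorter side).
I_min = 135×77.4³/12 = 5.216×10^6 mm⁴
I = 5.216×10^-6 m⁴
At the buckling limit P_cr = P = 3.480×10^5 N
From P_cr = π²EI/(K·L)²:  L = (1/K)·√(π²EI/P_cr) = (1/2)·√(π²×1.32×10^10×5.216×10^-6/3.480×10^5)
L = 0.699 m

L_max ≈ 0.699 m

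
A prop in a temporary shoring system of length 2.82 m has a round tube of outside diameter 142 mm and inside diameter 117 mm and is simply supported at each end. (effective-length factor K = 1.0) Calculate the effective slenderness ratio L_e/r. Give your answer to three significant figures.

d_o = 142 mm, d_i = 117 mm
I = π(d_o⁴ − d_i⁴)/64 = π(142⁴ − 117.0⁴)/64 = 1.076×10^7 mm⁴
A = 5.085×10^3 mm²;  r_min = √(I/A) = √(1.076×10^7/5.085×10^3) = 46.00 mm
L_e = K·L = 1 × 2.82 m = 2.820 m = 2820.0 mm
λ = L_e / r_min = 2820.0 / 46.00 = 61.3

λ ≈ 61.3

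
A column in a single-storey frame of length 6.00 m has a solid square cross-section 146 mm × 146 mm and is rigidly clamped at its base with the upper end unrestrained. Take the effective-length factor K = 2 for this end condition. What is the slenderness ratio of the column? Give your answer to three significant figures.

For a square r = a/√12 = 146/√12 = 42.15 mm
L_e = K·L = 2 × 6.00 m = 12.00 m = 12000 mm
λ = L_e / r_min = 12000 / 42.15 = 285

λ ≈ 285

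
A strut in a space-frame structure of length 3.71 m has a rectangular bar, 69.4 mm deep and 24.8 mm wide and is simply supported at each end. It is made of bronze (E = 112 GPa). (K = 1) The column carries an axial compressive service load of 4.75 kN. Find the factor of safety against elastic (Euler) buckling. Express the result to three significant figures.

n ≈ 1.49

Buckling occurs about the weak axis: I_min = h·b³/12 with b = 24.8 mm (the shorter side).
I_min = 69.4×24.8³/12 = 8.821×10^4 mm⁴
I = 8.821×10^4 mm⁴ = 8.821×10^-8 m⁴
Effective length L_e = K·L = 1 × 3.71 = 3.710 m
P_cr = π²EI / L_e² = π² × 112×10⁹ × 8.821×10^-8 / 3.710² = 7.084×10^3 N
Factor of safety n = P_cr / P = 7.0844 / 4.75 = 1.49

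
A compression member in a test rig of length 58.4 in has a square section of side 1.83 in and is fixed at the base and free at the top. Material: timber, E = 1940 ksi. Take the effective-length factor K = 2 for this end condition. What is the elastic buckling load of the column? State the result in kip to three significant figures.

P_cr ≈ 1.31 kip

I = a⁴/12 = 1.83⁴/12 = 0.9346 in⁴
Effective length L_e = K·L = 2 × 58.4 = 116.8 in
P_cr = π²EI / L_e² = π² × 1940×10³ × 0.9346 / 116.8² = 1.312×10^3 lb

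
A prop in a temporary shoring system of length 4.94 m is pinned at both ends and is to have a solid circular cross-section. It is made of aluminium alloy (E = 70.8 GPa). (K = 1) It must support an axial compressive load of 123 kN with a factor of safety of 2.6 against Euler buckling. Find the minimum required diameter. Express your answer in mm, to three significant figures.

d ≈ 123 mm

Required P_cr = n·P = 2.6 × 123 = 319.8 kN
L_e = K·L = 1 × 4.94 = 4.940 m
Required I = P_cr·L_e²/(π²E) = 3.198×10^5 × 4.940² / (π² × 7.08×10^10) = 1.117×10^-5 m⁴
I_req = 1.117×10^7 mm⁴
Solid circle: I = πd⁴/64  ⇒  d = (64I/π)^(1/4) = (64×1.117×10^7/π)^(1/4) = 123 mm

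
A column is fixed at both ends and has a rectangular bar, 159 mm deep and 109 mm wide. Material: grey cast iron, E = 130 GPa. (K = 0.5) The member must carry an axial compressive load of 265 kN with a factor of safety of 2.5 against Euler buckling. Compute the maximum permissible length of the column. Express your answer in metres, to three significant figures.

L_max ≈ 11.5 m

Buckling occurs about the weak axis: I_min = h·b³/12 with b = 109 mm (the shorter side).
I_min = 159×109³/12 = 1.716×10^7 mm⁴
I = 1.716×10^-5 m⁴
Required critical load P_cr = n·P = 2.5 × 265 = 662.5 kN = 6.625×10^5 N
From P_cr = π²EI/(K·L)²:  L = (1/K)·√(π²EI/P_cr) = (1/0.5)·√(π²×1.30×10^11×1.716×10^-5/6.625×10^5)
L = 11.5 m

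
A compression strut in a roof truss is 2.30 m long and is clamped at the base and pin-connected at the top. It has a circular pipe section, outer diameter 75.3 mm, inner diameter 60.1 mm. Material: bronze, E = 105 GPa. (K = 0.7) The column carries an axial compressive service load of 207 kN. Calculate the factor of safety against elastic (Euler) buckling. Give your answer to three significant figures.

d_o = 75.3 mm, d_i = 60.1 mm
I = π(d_o⁴ − d_i⁴)/64 = π(75.3⁴ − 60.10⁴)/64 = 9.377×10^5 mm⁴
I = 9.377×10^5 mm⁴ = 9.377×10^-7 m⁴
Effective length L_e = K·L = 0.7 × 2.30 = 1.610 m
P_cr = π²EI / L_e² = π² × 105×10⁹ × 9.377×10^-7 / 1.610² = 3.749×10^5 N
Factor of safety n = P_cr / P = 374.90 / 207 = 1.81

n ≈ 1.81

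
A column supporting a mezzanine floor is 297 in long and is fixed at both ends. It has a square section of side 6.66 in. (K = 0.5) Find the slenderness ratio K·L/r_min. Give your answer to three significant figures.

λ ≈ 77.2

I = a⁴/12 = 6.66⁴/12 = 164.0 in⁴
A = 44.36 in²;  r_min = √(I/A) = √(164.0/44.36) = 1.923 in
L_e = K·L = 0.5 × 297 = 148.5 in
λ = L_e / r_min = 148.50 / 1.923 = 77.2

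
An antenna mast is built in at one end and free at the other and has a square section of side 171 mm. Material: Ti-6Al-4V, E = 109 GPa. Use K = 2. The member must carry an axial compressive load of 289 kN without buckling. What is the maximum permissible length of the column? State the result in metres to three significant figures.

I = a⁴/12 = 171⁴/12 = 7.125×10^7 mm⁴
I = 7.125×10^-5 m⁴
At the buckling limit P_cr = P = 2.890×10^5 N
From P_cr = π²EI/(K·L)²:  L = (1/K)·√(π²EI/P_cr) = (1/2)·√(π²×1.09×10^11×7.125×10^-5/2.890×10^5)
L = 8.14 m

L_max ≈ 8.14 m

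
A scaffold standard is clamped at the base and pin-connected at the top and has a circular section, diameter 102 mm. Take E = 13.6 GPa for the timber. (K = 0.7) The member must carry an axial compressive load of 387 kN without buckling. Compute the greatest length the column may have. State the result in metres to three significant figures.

L_max ≈ 1.94 m

I = πd⁴/64 = π×102⁴/64 = 5.313×10^6 mm⁴
I = 5.313×10^-6 m⁴
At the buckling limit P_cr = P = 3.870×10^5 N
From P_cr = π²EI/(K·L)²:  L = (1/K)·√(π²EI/P_cr) = (1/0.7)·√(π²×1.36×10^10×5.313×10^-6/3.870×10^5)
L = 1.94 m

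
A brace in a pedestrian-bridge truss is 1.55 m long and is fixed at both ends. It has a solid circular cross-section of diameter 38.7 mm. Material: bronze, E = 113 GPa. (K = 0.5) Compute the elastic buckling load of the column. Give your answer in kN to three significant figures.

P_cr ≈ 204 kN

I = πd⁴/64 = π×38.7⁴/64 = 1.101×10^5 mm⁴
I = 1.101×10^5 mm⁴ = 1.101×10^-7 m⁴
Effective length L_e = K·L = 0.5 × 1.55 = 0.7750 m
P_cr = π²EI / L_e² = π² × 113×10⁹ × 1.101×10^-7 / 0.7750² = 2.045×10^5 N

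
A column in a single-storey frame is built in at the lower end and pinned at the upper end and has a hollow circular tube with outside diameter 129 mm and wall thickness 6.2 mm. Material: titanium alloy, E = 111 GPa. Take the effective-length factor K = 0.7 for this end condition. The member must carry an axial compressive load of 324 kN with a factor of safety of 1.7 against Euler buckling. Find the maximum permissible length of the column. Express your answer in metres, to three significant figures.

L_max ≈ 4.28 m

Inner diameter d_i = 129 − 2×6.2 = 116.6 mm
I = π(d_o⁴ − d_i⁴)/64 = π(129⁴ − 116.6⁴)/64 = 4.520×10^6 mm⁴
I = 4.520×10^-6 m⁴
Required critical load P_cr = n·P = 1.7 × 324 = 550.8 kN = 5.508×10^5 N
From P_cr = π²EI/(K·L)²:  L = (1/K)·√(π²EI/P_cr) = (1/0.7)·√(π²×1.11×10^11×4.520×10^-6/5.508×10^5)
L = 4.28 m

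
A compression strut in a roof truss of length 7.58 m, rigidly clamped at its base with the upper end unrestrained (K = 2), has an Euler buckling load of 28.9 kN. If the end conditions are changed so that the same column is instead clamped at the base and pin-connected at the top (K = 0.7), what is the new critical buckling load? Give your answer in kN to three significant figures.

P_cr ≈ 236 kN

P_cr ∝ 1/K², so P_cr,new = P_cr,old × (K_old/K_new)² = 28.9 × (2/0.7)²
= 28.9 × 8.163 = 236 kN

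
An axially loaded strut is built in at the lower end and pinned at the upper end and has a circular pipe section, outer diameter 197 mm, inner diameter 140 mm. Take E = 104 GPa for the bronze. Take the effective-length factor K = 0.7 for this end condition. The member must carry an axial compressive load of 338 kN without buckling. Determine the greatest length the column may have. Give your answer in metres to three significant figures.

d_o = 197 mm, d_i = 140 mm
I = π(d_o⁴ − d_i⁴)/64 = π(197⁴ − 140.0⁴)/64 = 5.507×10^7 mm⁴
I = 5.507×10^-5 m⁴
At the buckling limit P_cr = P = 3.380×10^5 N
From P_cr = π²EI/(K·L)²:  L = (1/K)·√(π²EI/P_cr) = (1/0.7)·√(π²×1.04×10^11×5.507×10^-5/3.380×10^5)
L = 18.5 m

L_max ≈ 18.5 m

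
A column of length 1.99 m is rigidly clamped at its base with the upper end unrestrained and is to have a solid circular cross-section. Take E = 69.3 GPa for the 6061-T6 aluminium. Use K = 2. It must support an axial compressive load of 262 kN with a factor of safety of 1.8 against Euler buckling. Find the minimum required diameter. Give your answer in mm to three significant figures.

d ≈ 122 mm

Required P_cr = n·P = 1.8 × 262 = 471.6 kN
L_e = K·L = 2 × 1.99 = 3.980 m
Required I = P_cr·L_e²/(π²E) = 4.716×10^5 × 3.980² / (π² × 6.93×10^10) = 1.092×10^-5 m⁴
I_req = 1.092×10^7 mm⁴
Solid circle: I = πd⁴/64  ⇒  d = (64I/π)^(1/4) = (64×1.092×10^7/π)^(1/4) = 122 mm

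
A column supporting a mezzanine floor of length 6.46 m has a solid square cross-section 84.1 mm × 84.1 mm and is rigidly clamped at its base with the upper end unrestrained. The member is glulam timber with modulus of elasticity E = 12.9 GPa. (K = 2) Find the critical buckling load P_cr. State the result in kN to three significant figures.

I = a⁴/12 = 84.1⁴/12 = 4.169×10^6 mm⁴
I = 4.169×10^6 mm⁴ = 4.169×10^-6 m⁴
Effective length L_e = K·L = 2 × 6.46 = 12.92 m
P_cr = π²EI / L_e² = π² × 12.9×10⁹ × 4.169×10^-6 / 12.92² = 3.180×10^3 N

P_cr ≈ 3.18 kN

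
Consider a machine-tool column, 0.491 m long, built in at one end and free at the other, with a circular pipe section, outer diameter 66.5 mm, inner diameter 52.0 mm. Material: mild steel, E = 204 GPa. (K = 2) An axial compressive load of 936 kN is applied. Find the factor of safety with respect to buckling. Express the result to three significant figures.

d_o = 66.5 mm, d_i = 52.0 mm
I = π(d_o⁴ − d_i⁴)/64 = π(66.5⁴ − 52.00⁴)/64 = 6.011×10^5 mm⁴
I = 6.011×10^5 mm⁴ = 6.011×10^-7 m⁴
Effective length L_e = K·L = 2 × 0.491 = 0.9820 m
P_cr = π²EI / L_e² = π² × 204×10⁹ × 6.011×10^-7 / 0.9820² = 1.255×10^6 N
Factor of safety n = P_cr / P = 1254.9 / 936 = 1.34

n ≈ 1.34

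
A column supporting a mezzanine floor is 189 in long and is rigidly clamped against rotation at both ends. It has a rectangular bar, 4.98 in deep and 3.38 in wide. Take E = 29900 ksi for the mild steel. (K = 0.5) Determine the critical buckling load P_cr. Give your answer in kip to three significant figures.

Buckling occurs about the weak axis: I_min = h·b³/12 with b = 3.38 in (the shorter side).
I_min = 4.98×3.38³/12 = 16.03 in⁴
Effective length L_e = K·L = 0.5 × 189 = 94.50 in
P_cr = π²EI / L_e² = π² × 29900×10³ × 16.03 / 94.50² = 5.295×10^5 lb

P_cr ≈ 530 kip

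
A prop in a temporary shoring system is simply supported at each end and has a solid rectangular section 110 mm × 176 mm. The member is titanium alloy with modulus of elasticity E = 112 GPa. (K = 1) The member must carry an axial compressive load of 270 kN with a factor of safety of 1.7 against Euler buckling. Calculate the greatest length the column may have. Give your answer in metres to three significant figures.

Buckling occurs about the weak axis: I_min = h·b³/12 with b = 110 mm (the shorter side).
I_min = 176×110³/12 = 1.952×10^7 mm⁴
I = 1.952×10^-5 m⁴
Required critical load P_cr = n·P = 1.7 × 270 = 459.0 kN = 4.590×10^5 N
From P_cr = π²EI/(K·L)²:  L = (1/K)·√(π²EI/P_cr) = (1/1)·√(π²×1.12×10^11×1.952×10^-5/4.590×10^5)
L = 6.86 m

L_max ≈ 6.86 m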